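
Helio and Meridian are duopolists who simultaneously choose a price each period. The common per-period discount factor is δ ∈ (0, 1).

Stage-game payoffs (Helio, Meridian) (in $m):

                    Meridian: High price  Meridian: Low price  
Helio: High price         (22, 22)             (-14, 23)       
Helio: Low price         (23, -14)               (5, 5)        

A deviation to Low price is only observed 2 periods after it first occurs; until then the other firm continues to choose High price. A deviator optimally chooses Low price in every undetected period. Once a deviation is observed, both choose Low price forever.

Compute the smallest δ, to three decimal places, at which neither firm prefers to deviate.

The best deviation is to choose Low price for all 2 undetected periods, earning 23 each, then 5 forever once detected.
Deviation value: 23(1−δ^2)/(1−δ) + 5δ^2/(1−δ); cooperation value: 22/(1−δ).
IC: 22 ≥ 23(1−δ^2) + 5δ^2 = 23 − 18δ^2.
So δ^2 ≥ 1/18, giving δ ≥ (1/18)^(1/2) ≈ 0.236.

0.236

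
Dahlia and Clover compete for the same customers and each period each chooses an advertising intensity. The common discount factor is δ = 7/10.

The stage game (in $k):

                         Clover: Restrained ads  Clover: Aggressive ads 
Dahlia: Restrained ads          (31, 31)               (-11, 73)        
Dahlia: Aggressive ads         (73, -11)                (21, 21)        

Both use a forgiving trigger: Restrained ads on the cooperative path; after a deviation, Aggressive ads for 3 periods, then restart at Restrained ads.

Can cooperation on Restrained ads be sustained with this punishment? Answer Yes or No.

A one-shot deviation gives 73 now, then 21 for 3 periods, then back to 31.
Gain from deviating: (73−31) today; loss: (31−21) in each of the next 3 periods.
No-deviation condition: (31−21)(δ+…+δ^3) ≥ 73−31, i.e. δ+…+δ^3 ≥ 21/5.
At δ = 7/10: δ+…+δ^3 = 1.5330 < 4.2000.
So cooperation is not sustainable.

No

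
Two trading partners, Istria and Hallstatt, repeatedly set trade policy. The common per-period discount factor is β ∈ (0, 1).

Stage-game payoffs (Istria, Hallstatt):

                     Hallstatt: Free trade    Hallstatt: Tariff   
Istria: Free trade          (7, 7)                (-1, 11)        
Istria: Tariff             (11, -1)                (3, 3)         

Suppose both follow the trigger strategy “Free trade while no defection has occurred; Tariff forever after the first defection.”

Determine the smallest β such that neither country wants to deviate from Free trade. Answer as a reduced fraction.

1/2

7/(1−β) ≥ 11 + 3β/(1−β)
7 ≥ 11 − 8β
β ≥ 4/8 = 1/2.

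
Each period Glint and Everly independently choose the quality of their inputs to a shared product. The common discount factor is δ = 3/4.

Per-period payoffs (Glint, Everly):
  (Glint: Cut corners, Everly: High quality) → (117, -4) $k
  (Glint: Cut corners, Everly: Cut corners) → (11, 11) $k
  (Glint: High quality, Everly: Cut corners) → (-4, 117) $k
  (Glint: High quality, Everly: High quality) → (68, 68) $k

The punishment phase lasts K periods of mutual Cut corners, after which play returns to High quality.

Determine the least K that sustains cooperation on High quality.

Need Σ_{k=1}^{K} δ^k ≥ (117−68)/(68−11) = 0.8596 at δ = 3/4.
At K = 1 the sum is 0.7500 < 0.8596; at K = 2 it is 1.3125 ≥ 0.8596.
So the minimum punishment length is K = 2.

2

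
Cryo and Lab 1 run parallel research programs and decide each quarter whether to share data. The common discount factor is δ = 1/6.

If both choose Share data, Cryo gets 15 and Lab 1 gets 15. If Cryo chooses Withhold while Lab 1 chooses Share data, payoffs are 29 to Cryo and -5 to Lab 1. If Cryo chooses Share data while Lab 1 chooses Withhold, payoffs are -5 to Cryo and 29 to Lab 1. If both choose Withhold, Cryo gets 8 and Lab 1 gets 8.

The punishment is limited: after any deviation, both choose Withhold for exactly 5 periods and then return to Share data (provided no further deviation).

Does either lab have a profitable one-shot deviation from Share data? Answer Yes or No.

Comparing payoff streams over the 6 periods until play realigns: cooperate → 15(1+δ+…+δ^5); deviate → 29 + 8(δ+…+δ^5).
Cooperation is sustained iff (15−8)(δ+…+δ^5) ≥ 29−15.
δ+…+δ^5 = 1/6·(1−(1/6)^5)/(1−1/6) = 0.2000, and (29−15)/(15−8) = 2.0000.
0.2000 < 2.0000, so cooperation is not sustainable.

Yes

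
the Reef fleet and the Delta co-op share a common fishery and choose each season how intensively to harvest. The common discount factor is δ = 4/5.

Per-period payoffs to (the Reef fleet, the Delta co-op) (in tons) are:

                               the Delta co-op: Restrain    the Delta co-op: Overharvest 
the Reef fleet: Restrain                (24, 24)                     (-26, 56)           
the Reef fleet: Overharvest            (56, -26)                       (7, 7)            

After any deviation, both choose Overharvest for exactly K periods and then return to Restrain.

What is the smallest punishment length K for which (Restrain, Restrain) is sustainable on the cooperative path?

IC: δ(1−δ^K)/(1−δ) ≥ (56−24)/(24−7) = 32/17.
With δ = 4/5: need 1 − δ^K ≥ 32/17·(1−4/5)/(4/5), i.e. δ^K ≤ 0.5294.
Since (4/5)^2 = 0.6400 and (4/5)^3 = 0.5120, the smallest such K is 3.

3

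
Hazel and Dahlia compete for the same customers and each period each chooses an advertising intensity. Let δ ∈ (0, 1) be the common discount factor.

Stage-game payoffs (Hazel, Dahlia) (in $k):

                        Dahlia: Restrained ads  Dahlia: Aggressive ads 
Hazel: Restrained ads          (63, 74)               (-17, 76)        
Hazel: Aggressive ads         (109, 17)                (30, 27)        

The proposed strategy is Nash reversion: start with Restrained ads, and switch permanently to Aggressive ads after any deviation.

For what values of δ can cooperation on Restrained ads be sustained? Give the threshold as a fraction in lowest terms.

Hazel: cooperation gives 63 each period; deviation gives 109 once then 30 forever.
  63/(1−δ) ≥ 109 + 30δ/(1−δ) ⇒ δ ≥ 46/79.
Dahlia: cooperation gives 74 each period; deviation gives 76 once then 27 forever.
  δ ≥ 2/49.
Both must hold, so the binding constraint is Hazel's: δ ≥ 46/79.

46/79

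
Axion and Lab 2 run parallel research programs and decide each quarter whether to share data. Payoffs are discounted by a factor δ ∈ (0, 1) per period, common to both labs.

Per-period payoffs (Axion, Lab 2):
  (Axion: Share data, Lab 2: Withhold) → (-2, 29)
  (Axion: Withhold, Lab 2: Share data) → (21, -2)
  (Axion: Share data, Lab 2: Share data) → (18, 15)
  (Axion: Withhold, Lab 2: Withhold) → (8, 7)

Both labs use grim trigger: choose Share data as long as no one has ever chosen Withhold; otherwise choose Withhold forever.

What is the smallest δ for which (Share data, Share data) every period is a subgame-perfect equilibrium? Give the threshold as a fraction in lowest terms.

Axion: cooperation gives 18 each period; deviation gives 21 once then 8 forever.
  18/(1−δ) ≥ 21 + 8δ/(1−δ) ⇒ δ ≥ 3/13.
Lab 2: cooperation gives 15 each period; deviation gives 29 once then 7 forever.
  δ ≥ 14/22 = 7/11.
Both must hold, so the binding constraint is Lab 2's: δ ≥ 7/11.

7/11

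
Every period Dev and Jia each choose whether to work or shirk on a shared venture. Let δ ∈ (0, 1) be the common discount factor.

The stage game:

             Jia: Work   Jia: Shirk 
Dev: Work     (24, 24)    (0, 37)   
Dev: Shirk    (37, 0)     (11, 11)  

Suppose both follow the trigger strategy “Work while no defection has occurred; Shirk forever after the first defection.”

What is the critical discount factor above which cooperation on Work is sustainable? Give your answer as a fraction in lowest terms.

1/2

24/(1−δ) ≥ 37 + 11δ/(1−δ)
24 ≥ 37 − 26δ
δ ≥ 13/26 = 1/2.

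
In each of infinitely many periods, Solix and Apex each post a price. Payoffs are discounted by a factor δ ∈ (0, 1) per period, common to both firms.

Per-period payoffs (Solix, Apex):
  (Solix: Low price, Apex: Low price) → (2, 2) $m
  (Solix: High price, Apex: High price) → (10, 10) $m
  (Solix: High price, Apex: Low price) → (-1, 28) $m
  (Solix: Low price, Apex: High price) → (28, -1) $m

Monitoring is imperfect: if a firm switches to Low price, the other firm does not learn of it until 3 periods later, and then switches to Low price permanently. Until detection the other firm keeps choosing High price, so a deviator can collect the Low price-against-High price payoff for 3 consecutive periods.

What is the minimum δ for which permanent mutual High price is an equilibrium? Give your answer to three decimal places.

Deviating for the 3 undetected periods gains 28−10 = 18 per period over cooperation, then loses 10−2 = 8 per period forever once punishment starts.
Gain: 18(1 + δ + … + δ^2); loss: 8·δ^3/(1−δ).
No profitable deviation ⇔ 18(1−δ^3) ≤ 8·δ^3, i.e. δ^3 ≥ 18/(18+8) = 9/13.
Hence δ ≥ (9/13)^(1/3) ≈ 0.885.

0.885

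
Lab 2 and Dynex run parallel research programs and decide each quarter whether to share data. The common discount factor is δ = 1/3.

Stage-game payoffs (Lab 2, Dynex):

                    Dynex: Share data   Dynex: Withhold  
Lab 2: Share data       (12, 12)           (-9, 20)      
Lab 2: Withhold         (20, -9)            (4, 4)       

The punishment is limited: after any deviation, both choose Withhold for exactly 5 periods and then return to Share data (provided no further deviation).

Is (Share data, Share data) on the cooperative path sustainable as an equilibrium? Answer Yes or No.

No

Comparing payoff streams over the 6 periods until play realigns: cooperate → 12(1+δ+…+δ^5); deviate → 20 + 4(δ+…+δ^5).
Cooperation is sustained iff (12−4)(δ+…+δ^5) ≥ 20−12.
δ+…+δ^5 = 1/3·(1−(1/3)^5)/(1−1/3) = 0.4979, and (20−12)/(12−4) = 1.0000.
0.4979 < 1.0000, so cooperation is not sustainable.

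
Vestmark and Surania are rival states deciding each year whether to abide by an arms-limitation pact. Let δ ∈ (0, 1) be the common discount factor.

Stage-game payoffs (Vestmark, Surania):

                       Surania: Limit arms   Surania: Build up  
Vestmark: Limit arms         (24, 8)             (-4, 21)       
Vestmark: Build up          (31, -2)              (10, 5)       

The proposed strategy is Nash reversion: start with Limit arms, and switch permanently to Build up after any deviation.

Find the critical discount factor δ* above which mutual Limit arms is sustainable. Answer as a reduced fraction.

13/16

Vestmark: cooperation gives 24 each period; deviation gives 31 once then 10 forever.
  24/(1−δ) ≥ 31 + 10δ/(1−δ) ⇒ δ ≥ 7/21 = 1/3.
Surania: cooperation gives 8 each period; deviation gives 21 once then 5 forever.
  δ ≥ 13/16.
Both must hold, so the binding constraint is Surania's: δ ≥ 13/16.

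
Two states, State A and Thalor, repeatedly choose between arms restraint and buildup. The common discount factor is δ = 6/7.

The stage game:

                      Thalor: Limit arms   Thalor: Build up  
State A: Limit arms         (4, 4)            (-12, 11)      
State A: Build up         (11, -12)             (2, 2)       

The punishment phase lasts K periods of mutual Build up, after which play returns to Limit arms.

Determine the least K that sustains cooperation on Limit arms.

Need Σ_{k=1}^{K} δ^k ≥ (11−4)/(4−2) = 3.5000 at δ = 6/7.
At K = 5 the sum is 3.2240 < 3.5000; at K = 6 it is 3.6206 ≥ 3.5000.
So the minimum punishment length is K = 6.

6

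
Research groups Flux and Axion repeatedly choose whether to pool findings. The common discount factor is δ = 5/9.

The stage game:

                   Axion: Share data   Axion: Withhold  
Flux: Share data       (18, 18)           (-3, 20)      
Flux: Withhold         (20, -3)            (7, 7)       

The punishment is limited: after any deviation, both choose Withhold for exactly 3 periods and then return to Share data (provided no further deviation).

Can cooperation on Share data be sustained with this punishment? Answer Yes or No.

Yes

IC: δ+…+δ^3 ≥ (20−18)/(18−7) = 2/11.
At δ = 5/9: partial sum = 1.0357 ≥ 0.1818. Cooperation sustainable.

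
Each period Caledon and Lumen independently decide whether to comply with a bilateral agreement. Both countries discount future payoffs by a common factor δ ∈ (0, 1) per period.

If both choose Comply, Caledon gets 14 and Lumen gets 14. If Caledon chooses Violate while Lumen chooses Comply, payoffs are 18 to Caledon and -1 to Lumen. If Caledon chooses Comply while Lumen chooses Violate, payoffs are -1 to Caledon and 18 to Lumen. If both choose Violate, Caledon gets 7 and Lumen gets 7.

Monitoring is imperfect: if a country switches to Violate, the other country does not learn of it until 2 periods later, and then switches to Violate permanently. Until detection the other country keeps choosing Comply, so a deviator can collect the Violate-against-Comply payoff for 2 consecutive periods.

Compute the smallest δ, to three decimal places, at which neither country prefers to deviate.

Deviating for the 2 undetected periods gains 18−14 = 4 per period over cooperation, then loses 14−7 = 7 per period forever once punishment starts.
Gain: 4(1 + δ + … + δ^1); loss: 7·δ^2/(1−δ).
No profitable deviation ⇔ 4(1−δ^2) ≤ 7·δ^2, i.e. δ^2 ≥ 4/(4+7) = 4/11.
Hence δ ≥ (4/11)^(1/2) ≈ 0.603.

0.603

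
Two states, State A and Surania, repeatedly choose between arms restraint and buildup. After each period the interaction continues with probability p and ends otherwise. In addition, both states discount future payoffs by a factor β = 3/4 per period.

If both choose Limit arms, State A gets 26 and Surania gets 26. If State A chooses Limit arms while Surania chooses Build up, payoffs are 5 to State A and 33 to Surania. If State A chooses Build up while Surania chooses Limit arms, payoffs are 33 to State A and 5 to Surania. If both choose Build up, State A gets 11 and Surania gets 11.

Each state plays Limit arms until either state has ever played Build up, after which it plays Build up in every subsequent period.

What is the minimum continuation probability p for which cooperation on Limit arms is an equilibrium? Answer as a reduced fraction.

With continuation probability p and discount β, the effective per-period discount factor is βp.
Grim-trigger IC: βp ≥ (33−26)/(33−11) = 7/22.
So p ≥ (7/22)/(3/4) = 14/33.

14/33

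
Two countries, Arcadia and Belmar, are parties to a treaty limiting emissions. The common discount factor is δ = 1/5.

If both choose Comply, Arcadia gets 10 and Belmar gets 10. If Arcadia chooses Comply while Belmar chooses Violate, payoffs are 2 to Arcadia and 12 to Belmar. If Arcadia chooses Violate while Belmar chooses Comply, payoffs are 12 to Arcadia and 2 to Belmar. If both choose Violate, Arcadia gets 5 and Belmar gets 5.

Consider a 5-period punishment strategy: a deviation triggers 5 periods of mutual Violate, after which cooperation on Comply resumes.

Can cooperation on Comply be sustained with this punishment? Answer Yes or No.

Comparing payoff streams over the 6 periods until play realigns: cooperate → 10(1+δ+…+δ^5); deviate → 12 + 5(δ+…+δ^5).
Cooperation is sustained iff (10−5)(δ+…+δ^5) ≥ 12−10.
δ+…+δ^5 = 1/5·(1−(1/5)^5)/(1−1/5) = 0.2499, and (12−10)/(10−5) = 0.4000.
0.2499 < 0.4000, so cooperation is not sustainable.

No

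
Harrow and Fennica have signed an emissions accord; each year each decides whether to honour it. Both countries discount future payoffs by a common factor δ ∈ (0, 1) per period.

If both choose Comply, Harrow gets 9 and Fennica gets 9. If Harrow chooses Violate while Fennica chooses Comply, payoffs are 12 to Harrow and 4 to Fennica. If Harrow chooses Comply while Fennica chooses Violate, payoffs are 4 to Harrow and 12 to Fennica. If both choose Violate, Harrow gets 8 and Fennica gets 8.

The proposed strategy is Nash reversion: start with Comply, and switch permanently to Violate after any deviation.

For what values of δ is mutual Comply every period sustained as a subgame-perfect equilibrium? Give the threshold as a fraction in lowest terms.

One-period gain from deviating is 12 − 9 = 3. The loss is 9 − 8 = 1 in every subsequent period, with present value 1·δ/(1−δ).
Deviation is unprofitable when 1·δ/(1−δ) ≥ 3, i.e. δ/(1−δ) ≥ 3.
Equivalently δ ≥ 3/(3+1) = 3/4.

3/4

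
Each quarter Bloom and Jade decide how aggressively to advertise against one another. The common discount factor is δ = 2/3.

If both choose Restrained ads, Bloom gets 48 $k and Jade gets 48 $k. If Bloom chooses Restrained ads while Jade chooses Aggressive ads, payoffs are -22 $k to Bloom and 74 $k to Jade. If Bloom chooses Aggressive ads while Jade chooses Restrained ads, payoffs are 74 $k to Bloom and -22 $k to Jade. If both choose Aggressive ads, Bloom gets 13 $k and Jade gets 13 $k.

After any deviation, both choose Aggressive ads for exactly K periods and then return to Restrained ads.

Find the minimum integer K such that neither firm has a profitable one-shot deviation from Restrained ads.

IC: δ(1−δ^K)/(1−δ) ≥ (74−48)/(48−13) = 26/35.
With δ = 2/3: need 1 − δ^K ≥ 26/35·(1−2/3)/(2/3), i.e. δ^K ≤ 0.6286.
Since (2/3)^1 = 0.6667 and (2/3)^2 = 0.4444, the smallest such K is 2.

2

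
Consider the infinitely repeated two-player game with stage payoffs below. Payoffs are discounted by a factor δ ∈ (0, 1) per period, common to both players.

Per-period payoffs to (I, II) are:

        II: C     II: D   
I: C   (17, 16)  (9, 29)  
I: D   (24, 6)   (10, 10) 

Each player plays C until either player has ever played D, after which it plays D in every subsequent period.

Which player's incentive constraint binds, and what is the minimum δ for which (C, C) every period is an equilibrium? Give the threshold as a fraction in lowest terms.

For I: deviation gain 24−17 = 7, per-period punishment loss 17−10 = 7. IC gives δ ≥ 7/14 = 1/2.
For II: gain 13, loss 6 per period, so δ ≥ 13/19.
The tighter constraint is II's, so cooperation needs δ ≥ 13/19.

II; δ ≥ 13/19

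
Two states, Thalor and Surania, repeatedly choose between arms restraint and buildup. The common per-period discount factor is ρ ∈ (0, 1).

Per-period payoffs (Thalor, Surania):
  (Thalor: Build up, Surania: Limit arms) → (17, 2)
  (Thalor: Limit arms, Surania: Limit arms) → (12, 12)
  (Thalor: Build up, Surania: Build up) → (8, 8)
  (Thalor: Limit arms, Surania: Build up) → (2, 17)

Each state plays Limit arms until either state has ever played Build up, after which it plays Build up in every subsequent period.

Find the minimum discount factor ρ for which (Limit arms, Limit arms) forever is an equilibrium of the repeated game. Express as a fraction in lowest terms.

One-period gain from deviating is 17 − 12 = 5. The loss is 12 − 8 = 4 in every subsequent period, with present value 4·ρ/(1−ρ).
Deviation is unprofitable when 4·ρ/(1−ρ) ≥ 5, i.e. ρ/(1−ρ) ≥ 5/4.
Equivalently ρ ≥ 5/(5+4) = 5/9.

5/9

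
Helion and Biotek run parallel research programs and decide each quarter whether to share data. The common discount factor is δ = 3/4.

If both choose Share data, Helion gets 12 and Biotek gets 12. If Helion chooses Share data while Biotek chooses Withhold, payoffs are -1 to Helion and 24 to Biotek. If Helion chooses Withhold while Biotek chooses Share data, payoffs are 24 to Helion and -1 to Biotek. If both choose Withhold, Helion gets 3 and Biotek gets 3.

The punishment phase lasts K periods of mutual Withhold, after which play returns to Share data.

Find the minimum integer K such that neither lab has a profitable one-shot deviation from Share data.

No profitable deviation requires (12−3)(δ+…+δ^K) ≥ 24−12, i.e. δ+…+δ^K ≥ 4/3 ≈ 1.3333.
With δ = 3/4, the partial sums are K=1: 0.7500, K=2: 1.3125, K=3: 1.7344.
K = 3 is the first length at which the sum reaches 1.3333.

3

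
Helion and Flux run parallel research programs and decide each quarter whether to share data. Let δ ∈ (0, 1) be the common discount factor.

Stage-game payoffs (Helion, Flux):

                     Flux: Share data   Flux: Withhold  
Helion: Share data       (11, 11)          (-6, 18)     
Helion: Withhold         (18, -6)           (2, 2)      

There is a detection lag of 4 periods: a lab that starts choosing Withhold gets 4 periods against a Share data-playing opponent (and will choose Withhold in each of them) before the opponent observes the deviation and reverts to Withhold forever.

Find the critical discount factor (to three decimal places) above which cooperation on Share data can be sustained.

0.813

A deviator earns 18 for 4 periods, then 2 forever; cooperating earns 11 forever. Multiplying the IC by (1−δ):
11 ≥ 18(1−δ^4) + 2δ^4, so 16·δ^4 ≥ 7 and δ^4 ≥ 7/16.
δ ≥ (7/16)^(1/4) ≈ 0.813.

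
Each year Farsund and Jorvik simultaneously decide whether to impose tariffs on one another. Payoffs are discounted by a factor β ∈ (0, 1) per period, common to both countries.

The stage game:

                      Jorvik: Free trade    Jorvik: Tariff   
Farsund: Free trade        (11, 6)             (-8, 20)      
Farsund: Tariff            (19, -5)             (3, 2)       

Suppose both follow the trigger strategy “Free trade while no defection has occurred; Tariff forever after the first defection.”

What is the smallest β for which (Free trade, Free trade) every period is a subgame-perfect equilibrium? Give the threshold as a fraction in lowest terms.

Farsund's threshold: (19−11)/(19−3) = 1/2.
Jorvik's threshold: (20−6)/(20−2) = 7/9.
1/2 < 7/9, so Jorvik binds and β* = 7/9.

7/9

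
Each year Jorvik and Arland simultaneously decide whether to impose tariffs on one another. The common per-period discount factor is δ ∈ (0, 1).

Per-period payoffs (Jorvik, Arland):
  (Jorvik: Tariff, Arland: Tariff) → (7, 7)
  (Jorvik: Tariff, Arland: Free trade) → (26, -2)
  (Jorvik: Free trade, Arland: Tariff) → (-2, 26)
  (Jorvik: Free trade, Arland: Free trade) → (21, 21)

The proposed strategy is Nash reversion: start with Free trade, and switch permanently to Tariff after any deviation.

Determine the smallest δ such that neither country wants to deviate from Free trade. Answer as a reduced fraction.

5/19

Under grim trigger the critical discount factor is (T−C)/(T−P) with T = 26, C = 21, P = 7.
δ* = (26−21)/(26−7) = 5/19.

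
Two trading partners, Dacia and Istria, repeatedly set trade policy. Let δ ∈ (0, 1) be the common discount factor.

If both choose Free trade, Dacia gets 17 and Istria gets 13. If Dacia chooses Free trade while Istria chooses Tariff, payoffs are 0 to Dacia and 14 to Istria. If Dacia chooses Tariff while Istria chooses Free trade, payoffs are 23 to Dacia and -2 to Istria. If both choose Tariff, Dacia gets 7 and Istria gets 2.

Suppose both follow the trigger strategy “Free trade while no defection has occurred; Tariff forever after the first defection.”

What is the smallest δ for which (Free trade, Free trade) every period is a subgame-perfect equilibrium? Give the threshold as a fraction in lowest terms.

Dacia: cooperation gives 17 each period; deviation gives 23 once then 7 forever.
  17/(1−δ) ≥ 23 + 7δ/(1−δ) ⇒ δ ≥ 6/16 = 3/8.
Istria: cooperation gives 13 each period; deviation gives 14 once then 2 forever.
  δ ≥ 1/12.
Both must hold, so the binding constraint is Dacia's: δ ≥ 3/8.

3/8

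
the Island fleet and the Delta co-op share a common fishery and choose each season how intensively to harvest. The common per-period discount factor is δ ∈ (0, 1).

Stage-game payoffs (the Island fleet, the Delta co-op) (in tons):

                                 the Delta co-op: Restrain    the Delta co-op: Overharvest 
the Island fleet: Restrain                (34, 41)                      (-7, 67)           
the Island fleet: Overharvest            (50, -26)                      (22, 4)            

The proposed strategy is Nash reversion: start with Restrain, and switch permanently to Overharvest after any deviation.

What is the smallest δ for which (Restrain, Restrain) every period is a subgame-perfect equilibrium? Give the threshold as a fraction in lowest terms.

the Island fleet's threshold: (50−34)/(50−22) = 4/7.
the Delta co-op's threshold: (67−41)/(67−4) = 26/63.
4/7 > 26/63, so the Island fleet binds and δ* = 4/7.

4/7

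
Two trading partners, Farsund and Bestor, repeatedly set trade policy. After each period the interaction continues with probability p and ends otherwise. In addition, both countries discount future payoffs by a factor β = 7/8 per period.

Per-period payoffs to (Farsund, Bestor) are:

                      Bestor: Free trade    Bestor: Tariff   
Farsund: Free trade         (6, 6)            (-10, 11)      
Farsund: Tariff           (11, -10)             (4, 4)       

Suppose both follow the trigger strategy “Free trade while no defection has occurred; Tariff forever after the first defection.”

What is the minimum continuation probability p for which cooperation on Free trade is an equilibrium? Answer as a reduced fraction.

With continuation probability p and discount β, the effective per-period discount factor is βp.
Grim-trigger IC: βp ≥ (11−6)/(11−4) = 5/7.
So p ≥ (5/7)/(7/8) = 40/49.

40/49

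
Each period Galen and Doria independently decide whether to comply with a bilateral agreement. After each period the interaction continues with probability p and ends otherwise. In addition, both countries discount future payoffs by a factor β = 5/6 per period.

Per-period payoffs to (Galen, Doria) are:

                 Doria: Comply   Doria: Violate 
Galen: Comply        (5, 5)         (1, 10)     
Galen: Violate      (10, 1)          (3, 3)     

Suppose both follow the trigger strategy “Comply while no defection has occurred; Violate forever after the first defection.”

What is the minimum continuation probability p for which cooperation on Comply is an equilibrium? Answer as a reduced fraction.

6/7

With continuation probability p and discount β, the effective per-period discount factor is βp.
Grim-trigger IC: βp ≥ (10−5)/(10−3) = 5/7.
So p ≥ (5/7)/(5/6) = 6/7.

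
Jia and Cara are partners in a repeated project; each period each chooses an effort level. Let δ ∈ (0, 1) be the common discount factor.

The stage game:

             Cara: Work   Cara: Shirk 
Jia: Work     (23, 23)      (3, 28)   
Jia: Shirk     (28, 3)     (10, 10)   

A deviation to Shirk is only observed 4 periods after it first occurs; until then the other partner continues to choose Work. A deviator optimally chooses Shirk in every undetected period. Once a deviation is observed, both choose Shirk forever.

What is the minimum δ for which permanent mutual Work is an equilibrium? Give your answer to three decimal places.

0.726

Deviating for the 4 undetected periods gains 28−23 = 5 per period over cooperation, then loses 23−10 = 13 per period forever once punishment starts.
Gain: 5(1 + δ + … + δ^3); loss: 13·δ^4/(1−δ).
No profitable deviation ⇔ 5(1−δ^4) ≤ 13·δ^4, i.e. δ^4 ≥ 5/(5+13) = 5/18.
Hence δ ≥ (5/18)^(1/4) ≈ 0.726.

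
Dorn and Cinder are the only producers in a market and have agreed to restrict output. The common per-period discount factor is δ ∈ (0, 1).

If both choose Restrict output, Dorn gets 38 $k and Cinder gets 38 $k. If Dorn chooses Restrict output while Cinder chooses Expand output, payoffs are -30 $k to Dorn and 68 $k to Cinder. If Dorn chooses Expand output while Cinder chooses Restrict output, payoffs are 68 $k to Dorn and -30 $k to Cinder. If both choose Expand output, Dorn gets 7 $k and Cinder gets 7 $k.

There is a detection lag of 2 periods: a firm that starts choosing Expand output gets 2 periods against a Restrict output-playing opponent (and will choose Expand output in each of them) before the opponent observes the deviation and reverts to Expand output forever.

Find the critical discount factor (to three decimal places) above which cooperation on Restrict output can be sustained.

Deviating for the 2 undetected periods gains 68−38 = 30 per period over cooperation, then loses 38−7 = 31 per period forever once punishment starts.
Gain: 30(1 + δ + … + δ^1); loss: 31·δ^2/(1−δ).
No profitable deviation ⇔ 30(1−δ^2) ≤ 31·δ^2, i.e. δ^2 ≥ 30/(30+31) = 30/61.
Hence δ ≥ (30/61)^(1/2) ≈ 0.701.

0.701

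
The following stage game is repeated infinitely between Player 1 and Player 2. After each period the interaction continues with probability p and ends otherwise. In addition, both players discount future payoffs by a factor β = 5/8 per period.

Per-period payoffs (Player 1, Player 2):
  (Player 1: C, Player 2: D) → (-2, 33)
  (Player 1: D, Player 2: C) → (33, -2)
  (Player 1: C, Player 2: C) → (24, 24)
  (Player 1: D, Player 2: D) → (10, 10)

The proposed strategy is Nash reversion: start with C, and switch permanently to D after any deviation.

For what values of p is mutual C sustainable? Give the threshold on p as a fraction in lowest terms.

With continuation probability p and discount β, the effective per-period discount factor is βp.
Grim-trigger IC: βp ≥ (33−24)/(33−10) = 9/23.
So p ≥ (9/23)/(5/8) = 72/115.

72/115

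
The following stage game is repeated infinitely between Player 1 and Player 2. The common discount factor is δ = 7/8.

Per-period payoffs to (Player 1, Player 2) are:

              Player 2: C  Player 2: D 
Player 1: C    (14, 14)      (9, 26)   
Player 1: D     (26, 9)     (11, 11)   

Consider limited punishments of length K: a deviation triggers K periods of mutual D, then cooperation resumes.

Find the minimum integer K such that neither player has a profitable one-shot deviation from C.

No profitable deviation requires (14−11)(δ+…+δ^K) ≥ 26−14, i.e. δ+…+δ^K ≥ 4 ≈ 4.0000.
With δ = 7/8, the partial sums are K=1: 0.8750, K=2: 1.6406, …, K=5: 3.4096, K=6: 3.8584, K=7: 4.2511.
K = 7 is the first length at which the sum reaches 4.0000.

7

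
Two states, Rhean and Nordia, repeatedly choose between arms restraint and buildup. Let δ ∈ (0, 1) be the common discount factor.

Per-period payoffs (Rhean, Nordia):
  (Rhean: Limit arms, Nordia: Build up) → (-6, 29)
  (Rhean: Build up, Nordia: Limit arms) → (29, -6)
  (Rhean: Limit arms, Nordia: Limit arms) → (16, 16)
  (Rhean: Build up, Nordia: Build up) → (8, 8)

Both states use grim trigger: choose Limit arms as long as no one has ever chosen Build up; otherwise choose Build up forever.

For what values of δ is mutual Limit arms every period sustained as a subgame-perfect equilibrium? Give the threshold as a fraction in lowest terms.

13/21

16/(1−δ) ≥ 29 + 8δ/(1−δ)
16 ≥ 29 − 21δ
δ ≥ 13/21.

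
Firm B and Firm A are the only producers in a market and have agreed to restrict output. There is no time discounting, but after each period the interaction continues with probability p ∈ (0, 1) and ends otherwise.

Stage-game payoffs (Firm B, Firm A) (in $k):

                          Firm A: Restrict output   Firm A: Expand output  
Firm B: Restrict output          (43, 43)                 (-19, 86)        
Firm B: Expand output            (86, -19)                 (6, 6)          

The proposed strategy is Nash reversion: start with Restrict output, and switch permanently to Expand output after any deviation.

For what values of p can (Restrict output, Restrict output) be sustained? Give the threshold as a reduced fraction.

43/80

Expected cooperation value is 43 + p·43 + p²·43 + … = 43/(1−p); deviation gives 86 + p·6/(1−p).
43 ≥ 86(1−p) + 6p ⇒ 80p ≥ 43 ⇒ p ≥ 43/80.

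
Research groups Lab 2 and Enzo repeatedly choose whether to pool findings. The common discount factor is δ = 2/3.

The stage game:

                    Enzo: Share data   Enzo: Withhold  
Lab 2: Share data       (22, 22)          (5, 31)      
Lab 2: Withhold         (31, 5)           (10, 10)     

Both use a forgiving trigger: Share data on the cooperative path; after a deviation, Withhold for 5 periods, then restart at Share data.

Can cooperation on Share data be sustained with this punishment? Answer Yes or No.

A one-shot deviation gives 31 now, then 10 for 5 periods, then back to 22.
Gain from deviating: (31−22) today; loss: (22−10) in each of the next 5 periods.
No-deviation condition: (22−10)(δ+…+δ^5) ≥ 31−22, i.e. δ+…+δ^5 ≥ 3/4.
At δ = 2/3: δ+…+δ^5 = 1.7366 ≥ 0.7500.
So cooperation is sustainable.

Yes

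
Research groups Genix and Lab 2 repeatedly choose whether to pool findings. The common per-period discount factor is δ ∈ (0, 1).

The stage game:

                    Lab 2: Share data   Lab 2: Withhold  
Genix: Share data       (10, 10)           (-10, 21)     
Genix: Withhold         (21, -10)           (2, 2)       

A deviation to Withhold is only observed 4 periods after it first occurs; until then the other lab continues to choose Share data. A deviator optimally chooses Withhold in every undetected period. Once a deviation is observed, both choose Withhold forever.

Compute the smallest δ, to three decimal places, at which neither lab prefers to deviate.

0.872

The best deviation is to choose Withhold for all 4 undetected periods, earning 21 each, then 2 forever once detected.
Deviation value: 21(1−δ^4)/(1−δ) + 2δ^4/(1−δ); cooperation value: 10/(1−δ).
IC: 10 ≥ 21(1−δ^4) + 2δ^4 = 21 − 19δ^4.
So δ^4 ≥ 11/19, giving δ ≥ (11/19)^(1/4) ≈ 0.872.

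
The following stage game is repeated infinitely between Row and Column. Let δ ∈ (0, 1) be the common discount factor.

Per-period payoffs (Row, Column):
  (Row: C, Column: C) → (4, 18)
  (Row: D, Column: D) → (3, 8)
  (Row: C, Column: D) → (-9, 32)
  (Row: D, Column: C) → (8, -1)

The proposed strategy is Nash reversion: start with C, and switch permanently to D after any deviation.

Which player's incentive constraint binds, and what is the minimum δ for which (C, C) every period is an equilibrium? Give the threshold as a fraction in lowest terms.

Row: cooperation gives 4 each period; deviation gives 8 once then 3 forever.
  4/(1−δ) ≥ 8 + 3δ/(1−δ) ⇒ δ ≥ 4/5.
Column: cooperation gives 18 each period; deviation gives 32 once then 8 forever.
  δ ≥ 14/24 = 7/12.
Both must hold, so the binding constraint is Row's: δ ≥ 4/5.

Row; δ ≥ 4/5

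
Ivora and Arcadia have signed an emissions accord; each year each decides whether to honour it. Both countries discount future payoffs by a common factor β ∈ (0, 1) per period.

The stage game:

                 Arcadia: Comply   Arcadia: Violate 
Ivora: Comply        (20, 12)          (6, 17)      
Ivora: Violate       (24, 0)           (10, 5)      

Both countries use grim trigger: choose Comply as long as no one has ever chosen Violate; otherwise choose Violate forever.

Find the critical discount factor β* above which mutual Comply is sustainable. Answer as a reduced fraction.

For Ivora: deviation gain 24−20 = 4, per-period punishment loss 20−10 = 10. IC gives β ≥ 4/14 = 2/7.
For Arcadia: gain 5, loss 7 per period, so β ≥ 5/12.
The tighter constraint is Arcadia's, so cooperation needs β ≥ 5/12.

5/12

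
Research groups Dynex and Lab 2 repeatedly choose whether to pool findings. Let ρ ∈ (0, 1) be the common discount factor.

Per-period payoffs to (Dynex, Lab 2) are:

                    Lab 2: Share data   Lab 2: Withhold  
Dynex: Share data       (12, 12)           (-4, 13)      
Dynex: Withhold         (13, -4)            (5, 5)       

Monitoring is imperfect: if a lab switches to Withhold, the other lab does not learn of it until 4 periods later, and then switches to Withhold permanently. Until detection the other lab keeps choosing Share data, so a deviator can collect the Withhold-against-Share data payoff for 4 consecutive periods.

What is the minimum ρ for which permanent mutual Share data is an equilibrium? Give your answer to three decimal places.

A deviator earns 13 for 4 periods, then 5 forever; cooperating earns 12 forever. Multiplying the IC by (1−ρ):
12 ≥ 13(1−ρ^4) + 5ρ^4, so 8·ρ^4 ≥ 1 and ρ^4 ≥ 1/8.
ρ ≥ (1/8)^(1/4) ≈ 0.595.

0.595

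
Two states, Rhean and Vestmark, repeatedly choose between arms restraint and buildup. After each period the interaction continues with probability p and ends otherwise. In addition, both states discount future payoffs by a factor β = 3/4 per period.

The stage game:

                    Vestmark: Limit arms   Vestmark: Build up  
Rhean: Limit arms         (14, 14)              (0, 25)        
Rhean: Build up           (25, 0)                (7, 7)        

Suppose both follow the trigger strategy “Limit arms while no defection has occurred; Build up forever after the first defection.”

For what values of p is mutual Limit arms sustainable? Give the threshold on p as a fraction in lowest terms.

22/27

Expected continuation weight on next period's payoff is β·p = 3/4·p, which plays the role of the discount factor.
Cooperation requires 3/4·p ≥ (25−14)/(25−7) = 11/18, hence p ≥ 22/27.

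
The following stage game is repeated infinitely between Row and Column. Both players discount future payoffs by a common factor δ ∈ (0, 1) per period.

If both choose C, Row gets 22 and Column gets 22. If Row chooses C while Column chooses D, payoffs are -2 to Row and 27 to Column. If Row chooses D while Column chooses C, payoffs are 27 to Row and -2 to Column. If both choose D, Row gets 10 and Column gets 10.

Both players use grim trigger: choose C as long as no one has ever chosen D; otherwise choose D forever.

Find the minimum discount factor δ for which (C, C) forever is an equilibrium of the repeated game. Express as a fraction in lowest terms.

One-period gain from deviating is 27 − 22 = 5. The loss is 22 − 10 = 12 in every subsequent period, with present value 12·δ/(1−δ).
Deviation is unprofitable when 12·δ/(1−δ) ≥ 5, i.e. δ/(1−δ) ≥ 5/12.
Equivalently δ ≥ 5/(5+12) = 5/17.

5/17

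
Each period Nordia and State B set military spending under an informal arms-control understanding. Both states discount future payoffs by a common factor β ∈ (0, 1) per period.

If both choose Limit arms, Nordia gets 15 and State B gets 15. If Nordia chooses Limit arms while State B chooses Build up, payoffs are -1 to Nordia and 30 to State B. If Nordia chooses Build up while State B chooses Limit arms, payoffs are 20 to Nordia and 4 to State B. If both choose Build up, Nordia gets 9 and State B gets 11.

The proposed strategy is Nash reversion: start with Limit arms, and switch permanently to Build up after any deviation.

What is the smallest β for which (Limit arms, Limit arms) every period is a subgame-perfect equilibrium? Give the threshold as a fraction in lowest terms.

15/19

For Nordia: deviation gain 20−15 = 5, per-period punishment loss 15−9 = 6. IC gives β ≥ 5/11.
For State B: gain 15, loss 4 per period, so β ≥ 15/19.
The tighter constraint is State B's, so cooperation needs β ≥ 15/19.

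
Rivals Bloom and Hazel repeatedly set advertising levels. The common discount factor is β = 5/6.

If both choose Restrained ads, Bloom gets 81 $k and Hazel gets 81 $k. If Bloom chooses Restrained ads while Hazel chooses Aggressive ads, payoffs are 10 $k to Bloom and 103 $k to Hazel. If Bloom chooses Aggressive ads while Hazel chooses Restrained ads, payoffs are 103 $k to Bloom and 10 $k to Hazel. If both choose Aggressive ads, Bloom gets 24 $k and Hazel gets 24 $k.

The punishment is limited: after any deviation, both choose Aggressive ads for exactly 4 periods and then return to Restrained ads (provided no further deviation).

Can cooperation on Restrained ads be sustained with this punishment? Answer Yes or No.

Yes

A one-shot deviation gives 103 now, then 24 for 4 periods, then back to 81.
Gain from deviating: (103−81) today; loss: (81−24) in each of the next 4 periods.
No-deviation condition: (81−24)(β+…+β^4) ≥ 103−81, i.e. β+…+β^4 ≥ 22/57.
At β = 5/6: β+…+β^4 = 2.5887 ≥ 0.3860.
So cooperation is sustainable.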